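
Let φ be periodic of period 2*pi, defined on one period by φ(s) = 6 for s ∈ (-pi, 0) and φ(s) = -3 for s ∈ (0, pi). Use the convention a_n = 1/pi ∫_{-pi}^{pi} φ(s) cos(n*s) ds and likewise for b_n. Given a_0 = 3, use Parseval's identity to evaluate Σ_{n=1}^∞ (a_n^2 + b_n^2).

Parseval: a_0^2/2 + Σ_{n≥1} (a_n^2+b_n^2) = 1/pi ∫_{-pi}^{pi} φ(s)^2 ds = 45.
Subtract a_0^2/2 = 9/2: Σ (a_n^2+b_n^2) = 81/2.

81/2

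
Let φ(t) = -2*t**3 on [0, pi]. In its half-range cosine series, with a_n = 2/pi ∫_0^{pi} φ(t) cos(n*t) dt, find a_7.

12*(-4 + 49*pi**2)/(2401*pi)

a_7 = 2/pi ∫_0^{pi} (-2*t**3) cos(7*t) dt.
Integrating by parts three times (tabular method), an antiderivative of (-2*t**3) cos(7*t) is -2*t**3*sin(7*t)/7 - 6*t**2*cos(7*t)/49 + 12*t*sin(7*t)/343 + 12*cos(7*t)/2401; evaluating from 0 to pi: ∫_{0}^{pi} (-2*t**3) cos(7*t) dt = (-12/2401 + 6*pi**2/49) - (12/2401) = -24/2401 + 6*pi**2/49.
Hence a_7 = (2/pi)·(-24/2401 + 6*pi**2/49) = 12*(-4 + 49*pi**2)/(2401*pi).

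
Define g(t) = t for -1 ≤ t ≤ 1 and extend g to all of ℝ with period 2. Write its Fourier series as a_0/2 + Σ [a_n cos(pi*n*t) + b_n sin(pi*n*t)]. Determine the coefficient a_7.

a_7 = ∫_{-1}^{1} g(t) cos(7*pi*t) dt.
g is odd and cos(7*pi*t) is even, so the integrand is odd over a symmetric interval and the integral vanishes.

0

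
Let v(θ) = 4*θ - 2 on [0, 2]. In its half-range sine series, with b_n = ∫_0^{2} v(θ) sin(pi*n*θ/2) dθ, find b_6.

b_6 = ∫_0^{2} (4*θ - 2) sin(3*pi*θ) dθ.
Integrating by parts (boundary term plus one more integral), an antiderivative of (4*θ - 2) sin(3*pi*θ) is -4*θ*cos(3*pi*θ)/(3*pi) + 4*sin(3*pi*θ)/(9*pi**2) + 2*cos(3*pi*θ)/(3*pi); evaluating from 0 to 2: ∫_{0}^{2} (4*θ - 2) sin(3*pi*θ) dθ = (-2/pi) - (2/(3*pi)) = -8/(3*pi).
Hence b_6 = -8/(3*pi).

-8/(3*pi)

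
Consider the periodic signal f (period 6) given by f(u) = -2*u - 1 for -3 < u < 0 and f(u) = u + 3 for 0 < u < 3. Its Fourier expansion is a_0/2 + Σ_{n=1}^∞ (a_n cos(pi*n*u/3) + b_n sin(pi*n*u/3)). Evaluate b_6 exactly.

1/(2*pi)

b_6 = 1/3 ∫_{-3}^{3} f(u) sin(2*pi*u) du.
Split the integral at the breakpoints.
Integrating by parts (boundary term plus one more integral), an antiderivative of (-2*u - 1) sin(2*pi*u) is u*cos(2*pi*u)/pi - sin(2*pi*u)/(2*pi**2) + cos(2*pi*u)/(2*pi); evaluating from -3 to 0: ∫_{-3}^{0} (-2*u - 1) sin(2*pi*u) du = (1/(2*pi)) - (-5/(2*pi)) = 3/pi.
Integrating by parts (boundary term plus one more integral), an antiderivative of (u + 3) sin(2*pi*u) is -u*cos(2*pi*u)/(2*pi) + sin(2*pi*u)/(4*pi**2) - 3*cos(2*pi*u)/(2*pi); evaluating from 0 to 3: ∫_{0}^{3} (u + 3) sin(2*pi*u) du = (-3/pi) - (-3/(2*pi)) = -3/(2*pi).
Summing the pieces and multiplying by (1/3) gives b_6 = 1/(2*pi).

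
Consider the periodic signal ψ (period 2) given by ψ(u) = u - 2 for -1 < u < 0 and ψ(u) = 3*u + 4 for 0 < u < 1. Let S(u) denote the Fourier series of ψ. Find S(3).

2

u = 3 differs from u = 1 by 1 full period(s), and the series is 2-periodic.
At u = 1 the one-sided limits are ψ(1^-) = 7 and ψ(1^+) = -3.
By Dirichlet's theorem the series converges to their average, [(7) + (-3)]/2 = 2.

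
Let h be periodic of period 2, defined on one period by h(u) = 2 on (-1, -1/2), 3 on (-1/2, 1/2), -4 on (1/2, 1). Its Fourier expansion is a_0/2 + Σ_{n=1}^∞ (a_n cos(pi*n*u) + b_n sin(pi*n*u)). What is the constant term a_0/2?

a_0 = ∫_{-1}^{1} h(u) du = 2.
So the constant term a_0/2 = 1.

1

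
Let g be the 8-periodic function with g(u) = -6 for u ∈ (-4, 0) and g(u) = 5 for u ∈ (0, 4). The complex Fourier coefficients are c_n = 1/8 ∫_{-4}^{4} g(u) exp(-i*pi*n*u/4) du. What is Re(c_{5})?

Since g is real-valued, Re(c_{5}) = 1/8 ∫_{-4}^{4} g(u) cos(5*pi*u/4) du = a_{5}/2.
Split the integral at the breakpoints.
Directly, an antiderivative of (-6) cos(5*pi*u/4) is -24*sin(5*pi*u/4)/(5*pi); evaluating from -4 to 0: ∫_{-4}^{0} (-6) cos(5*pi*u/4) du = (0) - (0) = 0.
Directly, an antiderivative of (5) cos(5*pi*u/4) is 4*sin(5*pi*u/4)/pi; evaluating from 0 to 4: ∫_{0}^{4} (5) cos(5*pi*u/4) du = (0) - (0) = 0.
So ∫_{-4}^{4} g(u) cos(5*pi*u/4) du = 0.
Hence Re(c_{5}) = (1/8)·(0) = 0.

0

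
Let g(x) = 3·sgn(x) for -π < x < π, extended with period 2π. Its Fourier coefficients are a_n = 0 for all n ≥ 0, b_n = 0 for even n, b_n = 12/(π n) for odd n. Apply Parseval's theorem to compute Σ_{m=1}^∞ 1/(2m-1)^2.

Parseval: Σ b_n^2 = (1/π) ∫_{-π}^{π} g(x)^2 dx = 18.
Only odd n contribute, with b_n^2 = 144/(π^2 n^2), so Σ_{m≥1} 1/(2m-1)^2 = π^2·(18)/144 = pi**2/8.

pi**2/8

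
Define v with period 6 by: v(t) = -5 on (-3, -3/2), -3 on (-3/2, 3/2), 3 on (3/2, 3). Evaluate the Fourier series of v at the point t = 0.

-3

v is continuous at t = 0 with value -3, so the series converges to -3 there.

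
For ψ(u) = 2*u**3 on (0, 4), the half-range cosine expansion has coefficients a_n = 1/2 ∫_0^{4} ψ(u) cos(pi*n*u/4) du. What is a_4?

a_4 = 1/2 ∫_0^{4} (2*u**3) cos(pi*u) du.
Integrating by parts three times (tabular method), an antiderivative of (2*u**3) cos(pi*u) is 2*u**3*sin(pi*u)/pi + 6*u**2*cos(pi*u)/pi**2 - 12*u*sin(pi*u)/pi**3 - 12*cos(pi*u)/pi**4; evaluating from 0 to 4: ∫_{0}^{4} (2*u**3) cos(pi*u) du = (12*(-1 + 8*pi**2)/pi**4) - (-12/pi**4) = 96/pi**2.
Hence a_4 = (1/2)·(96/pi**2) = 48/pi**2.

48/pi**2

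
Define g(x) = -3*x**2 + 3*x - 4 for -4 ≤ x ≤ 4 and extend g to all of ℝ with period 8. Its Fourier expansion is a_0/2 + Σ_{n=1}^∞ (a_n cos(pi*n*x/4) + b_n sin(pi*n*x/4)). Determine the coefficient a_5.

192/(25*pi**2)

a_5 = 1/4 ∫_{-4}^{4} g(x) cos(5*pi*x/4) dx.
Integrating by parts twice (tabular method), an antiderivative of (-3*x**2 + 3*x - 4) cos(5*pi*x/4) is -12*x**2*sin(5*pi*x/4)/(5*pi) + 12*x*sin(5*pi*x/4)/(5*pi) - 96*x*cos(5*pi*x/4)/(25*pi**2) - 16*sin(5*pi*x/4)/(5*pi) + 384*sin(5*pi*x/4)/(125*pi**3) + 48*cos(5*pi*x/4)/(25*pi**2); evaluating from -4 to 4: ∫_{-4}^{4} (-3*x**2 + 3*x - 4) cos(5*pi*x/4) dx = (336/(25*pi**2)) - (-432/(25*pi**2)) = 768/(25*pi**2).
Hence a_5 = (1/4)·(768/(25*pi**2)) = 192/(25*pi**2).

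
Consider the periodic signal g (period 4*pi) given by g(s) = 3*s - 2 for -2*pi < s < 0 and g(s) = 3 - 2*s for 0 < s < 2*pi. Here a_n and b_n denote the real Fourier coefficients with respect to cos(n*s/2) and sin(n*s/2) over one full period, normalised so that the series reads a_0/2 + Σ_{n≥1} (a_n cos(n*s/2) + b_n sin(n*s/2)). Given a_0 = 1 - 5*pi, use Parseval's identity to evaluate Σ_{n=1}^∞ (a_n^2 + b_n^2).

25/2 + 5*pi + 29*pi**2/6

Parseval: a_0^2/2 + Σ_{n≥1} (a_n^2+b_n^2) = (1/(2*pi)) ∫_{-2*pi}^{2*pi} g(s)^2 ds = 13 + 52*pi**2/3.
Subtract a_0^2/2 = (1 - 5*pi)**2/2: Σ (a_n^2+b_n^2) = 25/2 + 5*pi + 29*pi**2/6.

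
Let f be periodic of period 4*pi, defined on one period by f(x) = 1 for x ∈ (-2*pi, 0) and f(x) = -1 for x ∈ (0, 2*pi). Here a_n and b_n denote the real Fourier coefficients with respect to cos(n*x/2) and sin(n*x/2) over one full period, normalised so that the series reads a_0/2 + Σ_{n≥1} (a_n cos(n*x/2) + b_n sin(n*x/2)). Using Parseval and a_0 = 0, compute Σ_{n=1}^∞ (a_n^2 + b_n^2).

2

Parseval: a_0^2/2 + Σ_{n≥1} (a_n^2+b_n^2) = (1/(2*pi)) ∫_{-2*pi}^{2*pi} f(x)^2 dx = 2.
Subtract a_0^2/2 = 0: Σ (a_n^2+b_n^2) = 2.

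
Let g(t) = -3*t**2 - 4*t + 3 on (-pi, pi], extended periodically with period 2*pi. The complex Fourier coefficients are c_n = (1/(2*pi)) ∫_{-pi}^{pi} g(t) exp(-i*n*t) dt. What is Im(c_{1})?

Since g is real-valued, Im(c_{1}) = -(1/(2*pi)) ∫_{-pi}^{pi} g(t) sin(t) dt = -b_{1}/2.
Integrating by parts twice (tabular method), an antiderivative of (-3*t**2 - 4*t + 3) sin(t) is 3*t**2*cos(t) - 6*t*sin(t) + 4*t*cos(t) - 4*sin(t) - 9*cos(t); evaluating from -pi to pi: ∫_{-pi}^{pi} (-3*t**2 - 4*t + 3) sin(t) dt = (-3*pi**2 - 4*pi + 9) - (-3*pi**2 + 9 + 4*pi) = -8*pi.
Hence Im(c_{1}) = (-1/(2*pi))·(-8*pi) = 4.

4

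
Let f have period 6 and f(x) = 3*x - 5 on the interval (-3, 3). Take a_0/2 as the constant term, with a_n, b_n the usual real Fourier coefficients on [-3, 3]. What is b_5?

18/(5*pi)

b_5 = 1/3 ∫_{-3}^{3} f(x) sin(5*pi*x/3) dx.
Integrating by parts (boundary term plus one more integral), an antiderivative of (3*x - 5) sin(5*pi*x/3) is -9*x*cos(5*pi*x/3)/(5*pi) + 27*sin(5*pi*x/3)/(25*pi**2) + 3*cos(5*pi*x/3)/pi; evaluating from -3 to 3: ∫_{-3}^{3} (3*x - 5) sin(5*pi*x/3) dx = (12/(5*pi)) - (-42/(5*pi)) = 54/(5*pi).
Hence b_5 = (1/3)·(54/(5*pi)) = 18/(5*pi).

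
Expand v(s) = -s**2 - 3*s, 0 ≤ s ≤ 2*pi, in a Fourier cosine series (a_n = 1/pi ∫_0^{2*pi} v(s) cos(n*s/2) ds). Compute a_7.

a_7 = 1/pi ∫_0^{2*pi} (-s**2 - 3*s) cos(7*s/2) ds.
Integrating by parts twice (tabular method), an antiderivative of (-s**2 - 3*s) cos(7*s/2) is -2*s**2*sin(7*s/2)/7 - 6*s*sin(7*s/2)/7 - 8*s*cos(7*s/2)/49 + 16*sin(7*s/2)/343 - 12*cos(7*s/2)/49; evaluating from 0 to 2*pi: ∫_{0}^{2*pi} (-s**2 - 3*s) cos(7*s/2) ds = (12/49 + 16*pi/49) - (-12/49) = 24/49 + 16*pi/49.
Hence a_7 = (1/pi)·(24/49 + 16*pi/49) = 8*(3 + 2*pi)/(49*pi).

8*(3 + 2*pi)/(49*pi)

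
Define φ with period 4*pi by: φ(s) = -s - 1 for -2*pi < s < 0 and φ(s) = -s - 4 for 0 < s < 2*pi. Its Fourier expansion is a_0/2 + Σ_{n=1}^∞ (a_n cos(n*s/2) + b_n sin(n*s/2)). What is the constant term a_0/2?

a_0 = (1/(2*pi)) ∫_{-2*pi}^{2*pi} φ(s) ds = (1/(2*pi)) · (-10*pi) = -5.
So the constant term a_0/2 = -5/2.

-5/2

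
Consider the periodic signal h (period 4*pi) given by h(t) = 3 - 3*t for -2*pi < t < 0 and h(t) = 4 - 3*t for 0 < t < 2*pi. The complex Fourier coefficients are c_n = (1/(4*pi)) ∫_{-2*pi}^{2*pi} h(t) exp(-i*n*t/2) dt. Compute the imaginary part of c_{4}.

Since h is real-valued, Im(c_{4}) = -(1/(4*pi)) ∫_{-2*pi}^{2*pi} h(t) sin(2*t) dt = -b_{4}/2.
Split the integral at the breakpoints.
Integrating by parts (boundary term plus one more integral), an antiderivative of (3 - 3*t) sin(2*t) is 3*t*cos(2*t)/2 - 3*sin(2*t)/4 - 3*cos(2*t)/2; evaluating from -2*pi to 0: ∫_{-2*pi}^{0} (3 - 3*t) sin(2*t) dt = (-3/2) - (-3*pi - 3/2) = 3*pi.
Integrating by parts (boundary term plus one more integral), an antiderivative of (4 - 3*t) sin(2*t) is 3*t*cos(2*t)/2 - 3*sin(2*t)/4 - 2*cos(2*t); evaluating from 0 to 2*pi: ∫_{0}^{2*pi} (4 - 3*t) sin(2*t) dt = (-2 + 3*pi) - (-2) = 3*pi.
So ∫_{-2*pi}^{2*pi} h(t) sin(2*t) dt = 6*pi.
Hence Im(c_{4}) = (-1/(4*pi))·(6*pi) = -3/2.

-3/2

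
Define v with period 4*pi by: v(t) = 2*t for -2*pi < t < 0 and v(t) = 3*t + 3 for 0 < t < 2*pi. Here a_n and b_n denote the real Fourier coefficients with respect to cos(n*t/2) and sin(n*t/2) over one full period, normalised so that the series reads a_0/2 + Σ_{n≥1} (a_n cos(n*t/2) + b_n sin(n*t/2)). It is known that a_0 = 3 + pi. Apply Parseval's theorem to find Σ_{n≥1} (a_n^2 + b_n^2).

Parseval: a_0^2/2 + Σ_{n≥1} (a_n^2+b_n^2) = (1/(2*pi)) ∫_{-2*pi}^{2*pi} v(t)^2 dt = 9 + 18*pi + 52*pi**2/3.
Subtract a_0^2/2 = (3 + pi)**2/2: Σ (a_n^2+b_n^2) = 9/2 + 15*pi + 101*pi**2/6.

9/2 + 15*pi + 101*pi**2/6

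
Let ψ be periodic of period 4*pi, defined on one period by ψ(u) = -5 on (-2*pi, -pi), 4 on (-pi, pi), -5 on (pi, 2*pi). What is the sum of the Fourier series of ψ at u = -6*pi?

u = -6*pi differs from u = -2*pi by -1 full period(s), and the series is 4*pi-periodic.
ψ is continuous at u = -2*pi with value -5, so the series converges to -5 there.

-5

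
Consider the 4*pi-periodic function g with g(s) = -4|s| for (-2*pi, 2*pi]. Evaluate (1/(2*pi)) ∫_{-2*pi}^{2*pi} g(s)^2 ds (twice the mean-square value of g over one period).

(1/(2*pi)) ∫_{-2*pi}^{2*pi} g(s)^2 ds = (1/(2*pi)) · (256*pi**3/3) = 128*pi**2/3.

128*pi**2/3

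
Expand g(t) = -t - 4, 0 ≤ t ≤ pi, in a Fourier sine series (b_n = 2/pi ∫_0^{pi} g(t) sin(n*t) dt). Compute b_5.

2*(-8 - pi)/(5*pi)

b_5 = 2/pi ∫_0^{pi} (-t - 4) sin(5*t) dt.
Integrating by parts (boundary term plus one more integral), an antiderivative of (-t - 4) sin(5*t) is t*cos(5*t)/5 - sin(5*t)/25 + 4*cos(5*t)/5; evaluating from 0 to pi: ∫_{0}^{pi} (-t - 4) sin(5*t) dt = (-4/5 - pi/5) - (4/5) = -8/5 - pi/5.
Hence b_5 = (2/pi)·(-8/5 - pi/5) = 2*(-8 - pi)/(5*pi).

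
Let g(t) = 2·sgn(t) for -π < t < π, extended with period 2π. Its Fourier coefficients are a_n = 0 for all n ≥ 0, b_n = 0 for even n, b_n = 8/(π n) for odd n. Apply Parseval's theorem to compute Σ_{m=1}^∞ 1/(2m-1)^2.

pi**2/8

Parseval: Σ b_n^2 = (1/π) ∫_{-π}^{π} g(t)^2 dt = 8.
Only odd n contribute, with b_n^2 = 64/(π^2 n^2), so Σ_{m≥1} 1/(2m-1)^2 = π^2·(8)/64 = pi**2/8.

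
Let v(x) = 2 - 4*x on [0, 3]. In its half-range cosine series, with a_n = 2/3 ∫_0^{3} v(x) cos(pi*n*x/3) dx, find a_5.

a_5 = 2/3 ∫_0^{3} (2 - 4*x) cos(5*pi*x/3) dx.
Integrating by parts (boundary term plus one more integral), an antiderivative of (2 - 4*x) cos(5*pi*x/3) is -12*x*sin(5*pi*x/3)/(5*pi) + 6*sin(5*pi*x/3)/(5*pi) - 36*cos(5*pi*x/3)/(25*pi**2); evaluating from 0 to 3: ∫_{0}^{3} (2 - 4*x) cos(5*pi*x/3) dx = (36/(25*pi**2)) - (-36/(25*pi**2)) = 72/(25*pi**2).
Hence a_5 = (2/3)·(72/(25*pi**2)) = 48/(25*pi**2).

48/(25*pi**2)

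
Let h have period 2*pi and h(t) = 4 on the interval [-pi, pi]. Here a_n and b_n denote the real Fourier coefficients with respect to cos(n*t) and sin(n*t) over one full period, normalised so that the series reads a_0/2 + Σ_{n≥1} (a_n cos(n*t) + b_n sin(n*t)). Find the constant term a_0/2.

4

a_0 = 1/pi ∫_{-pi}^{pi} h(t) dt = 1/pi · (8*pi) = 8.
So the constant term a_0/2 = 4.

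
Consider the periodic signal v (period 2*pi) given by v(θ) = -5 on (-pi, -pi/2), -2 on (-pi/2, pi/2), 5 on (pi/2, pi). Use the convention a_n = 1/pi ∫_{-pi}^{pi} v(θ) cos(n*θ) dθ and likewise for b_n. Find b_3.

10/(3*pi)

b_3 = 1/pi ∫_{-pi}^{pi} v(θ) sin(3*θ) dθ.
Split the integral at the breakpoints.
Directly, an antiderivative of (-5) sin(3*θ) is 5*cos(3*θ)/3; evaluating from -pi to -pi/2: ∫_{-pi}^{-pi/2} (-5) sin(3*θ) dθ = (0) - (-5/3) = 5/3.
Directly, an antiderivative of (-2) sin(3*θ) is 2*cos(3*θ)/3; evaluating from -pi/2 to pi/2: ∫_{-pi/2}^{pi/2} (-2) sin(3*θ) dθ = (0) - (0) = 0.
Directly, an antiderivative of (5) sin(3*θ) is -5*cos(3*θ)/3; evaluating from pi/2 to pi: ∫_{pi/2}^{pi} (5) sin(3*θ) dθ = (5/3) - (0) = 5/3.
Summing the pieces and multiplying by (1/pi) gives b_3 = 10/(3*pi).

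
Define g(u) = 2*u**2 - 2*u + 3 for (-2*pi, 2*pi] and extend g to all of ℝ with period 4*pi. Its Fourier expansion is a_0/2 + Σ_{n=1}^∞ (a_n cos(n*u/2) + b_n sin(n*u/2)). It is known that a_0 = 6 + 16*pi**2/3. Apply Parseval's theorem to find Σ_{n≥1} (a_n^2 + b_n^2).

Parseval: a_0^2/2 + Σ_{n≥1} (a_n^2+b_n^2) = (1/(2*pi)) ∫_{-2*pi}^{2*pi} g(u)^2 du = 18 + 128*pi**2/3 + 128*pi**4/5.
Subtract a_0^2/2 = 2*(9 + 8*pi**2)**2/9: Σ (a_n^2+b_n^2) = 32*pi**2*(15 + 16*pi**2)/45.

32*pi**2*(15 + 16*pi**2)/45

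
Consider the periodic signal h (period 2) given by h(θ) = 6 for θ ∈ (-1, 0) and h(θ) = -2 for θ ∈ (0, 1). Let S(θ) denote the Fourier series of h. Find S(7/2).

θ = 7/2 differs from θ = -1/2 by 2 full period(s), and the series is 2-periodic.
h is continuous at θ = -1/2 with value 6, so the series converges to 6 there.

6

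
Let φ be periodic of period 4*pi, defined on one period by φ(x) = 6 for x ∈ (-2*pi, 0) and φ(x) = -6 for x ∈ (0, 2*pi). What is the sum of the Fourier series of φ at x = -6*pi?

x = -6*pi differs from x = 2*pi by -2 full period(s), and the series is 4*pi-periodic.
At x = 2*pi the one-sided limits are φ(2*pi^-) = -6 and φ(2*pi^+) = 6.
By Dirichlet's theorem the series converges to their average, [(-6) + (6)]/2 = 0.

0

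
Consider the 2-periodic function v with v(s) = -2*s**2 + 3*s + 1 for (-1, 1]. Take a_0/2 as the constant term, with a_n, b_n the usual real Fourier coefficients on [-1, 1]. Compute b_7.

b_7 = ∫_{-1}^{1} v(s) sin(7*pi*s) ds.
Integrating by parts twice (tabular method), an antiderivative of (-2*s**2 + 3*s + 1) sin(7*pi*s) is 2*s**2*cos(7*pi*s)/(7*pi) - 4*s*sin(7*pi*s)/(49*pi**2) - 3*s*cos(7*pi*s)/(7*pi) + 3*sin(7*pi*s)/(49*pi**2) - cos(7*pi*s)/(7*pi) - 4*cos(7*pi*s)/(343*pi**3); evaluating from -1 to 1: ∫_{-1}^{1} (-2*s**2 + 3*s + 1) sin(7*pi*s) ds = (2*(2 + 49*pi**2)/(343*pi**3)) - (4*(1 - 49*pi**2)/(343*pi**3)) = 6/(7*pi).
Hence b_7 = 6/(7*pi).

6/(7*pi)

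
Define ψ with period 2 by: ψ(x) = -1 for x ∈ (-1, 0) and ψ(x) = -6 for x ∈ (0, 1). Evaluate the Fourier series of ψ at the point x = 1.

x = 1 differs from x = -1 by 1 full period(s), and the series is 2-periodic.
At x = -1 the one-sided limits are ψ(-1^-) = -6 and ψ(-1^+) = -1.
By Dirichlet's theorem the series converges to their average, [(-6) + (-1)]/2 = -7/2.

-7/2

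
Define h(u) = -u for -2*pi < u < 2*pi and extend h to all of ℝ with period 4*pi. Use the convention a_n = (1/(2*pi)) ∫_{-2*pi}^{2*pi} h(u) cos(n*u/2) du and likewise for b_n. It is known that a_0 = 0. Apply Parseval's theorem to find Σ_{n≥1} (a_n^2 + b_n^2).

8*pi**2/3

Parseval: a_0^2/2 + Σ_{n≥1} (a_n^2+b_n^2) = (1/(2*pi)) ∫_{-2*pi}^{2*pi} h(u)^2 du = 8*pi**2/3.
Subtract a_0^2/2 = 0: Σ (a_n^2+b_n^2) = 8*pi**2/3.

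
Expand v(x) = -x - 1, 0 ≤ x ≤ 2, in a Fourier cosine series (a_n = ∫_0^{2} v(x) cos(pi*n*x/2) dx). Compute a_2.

a_2 = ∫_0^{2} (-x - 1) cos(pi*x) dx.
Integrating by parts (boundary term plus one more integral), an antiderivative of (-x - 1) cos(pi*x) is -x*sin(pi*x)/pi - sin(pi*x)/pi - cos(pi*x)/pi**2; evaluating from 0 to 2: ∫_{0}^{2} (-x - 1) cos(pi*x) dx = (-1/pi**2) - (-1/pi**2) = 0.
Hence a_2 = 0.

0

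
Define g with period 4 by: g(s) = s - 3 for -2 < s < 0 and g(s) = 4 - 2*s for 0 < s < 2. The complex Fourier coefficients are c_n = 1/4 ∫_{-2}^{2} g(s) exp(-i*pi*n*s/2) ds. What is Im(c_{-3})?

2/pi

Since g is real-valued, Im(c_{-3}) = -1/4 ∫_{-2}^{2} g(s) sin(-3*pi*s/2) ds = b_{3}/2.
Split the integral at the breakpoints.
Integrating by parts (boundary term plus one more integral), an antiderivative of (s - 3) sin(-3*pi*s/2) is 2*s*cos(3*pi*s/2)/(3*pi) - 4*sin(3*pi*s/2)/(9*pi**2) - 2*cos(3*pi*s/2)/pi; evaluating from -2 to 0: ∫_{-2}^{0} (s - 3) sin(-3*pi*s/2) ds = (-2/pi) - (10/(3*pi)) = -16/(3*pi).
Integrating by parts (boundary term plus one more integral), an antiderivative of (4 - 2*s) sin(-3*pi*s/2) is -4*s*cos(3*pi*s/2)/(3*pi) + 8*sin(3*pi*s/2)/(9*pi**2) + 8*cos(3*pi*s/2)/(3*pi); evaluating from 0 to 2: ∫_{0}^{2} (4 - 2*s) sin(-3*pi*s/2) ds = (0) - (8/(3*pi)) = -8/(3*pi).
So ∫_{-2}^{2} g(s) sin(-3*pi*s/2) ds = -8/pi.
Hence Im(c_{-3}) = (-1/4)·(-8/pi) = 2/pi.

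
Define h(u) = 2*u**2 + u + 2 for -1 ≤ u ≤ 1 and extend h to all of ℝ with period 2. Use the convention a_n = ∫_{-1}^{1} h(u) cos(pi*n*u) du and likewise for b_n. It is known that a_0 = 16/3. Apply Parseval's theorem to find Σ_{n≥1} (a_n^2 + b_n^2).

62/45

Parseval: a_0^2/2 + Σ_{n≥1} (a_n^2+b_n^2) = ∫_{-1}^{1} h(u)^2 du = 78/5.
Subtract a_0^2/2 = 128/9: Σ (a_n^2+b_n^2) = 62/45.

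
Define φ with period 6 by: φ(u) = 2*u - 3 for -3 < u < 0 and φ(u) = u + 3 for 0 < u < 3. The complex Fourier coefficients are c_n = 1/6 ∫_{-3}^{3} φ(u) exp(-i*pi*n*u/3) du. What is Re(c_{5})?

3/(25*pi**2)

Since φ is real-valued, Re(c_{5}) = 1/6 ∫_{-3}^{3} φ(u) cos(5*pi*u/3) du = a_{5}/2.
Split the integral at the breakpoints.
Integrating by parts (boundary term plus one more integral), an antiderivative of (2*u - 3) cos(5*pi*u/3) is 6*u*sin(5*pi*u/3)/(5*pi) - 9*sin(5*pi*u/3)/(5*pi) + 18*cos(5*pi*u/3)/(25*pi**2); evaluating from -3 to 0: ∫_{-3}^{0} (2*u - 3) cos(5*pi*u/3) du = (18/(25*pi**2)) - (-18/(25*pi**2)) = 36/(25*pi**2).
Integrating by parts (boundary term plus one more integral), an antiderivative of (u + 3) cos(5*pi*u/3) is 3*u*sin(5*pi*u/3)/(5*pi) + 9*sin(5*pi*u/3)/(5*pi) + 9*cos(5*pi*u/3)/(25*pi**2); evaluating from 0 to 3: ∫_{0}^{3} (u + 3) cos(5*pi*u/3) du = (-9/(25*pi**2)) - (9/(25*pi**2)) = -18/(25*pi**2).
So ∫_{-3}^{3} φ(u) cos(5*pi*u/3) du = 18/(25*pi**2).
Hence Re(c_{5}) = (1/6)·(18/(25*pi**2)) = 3/(25*pi**2).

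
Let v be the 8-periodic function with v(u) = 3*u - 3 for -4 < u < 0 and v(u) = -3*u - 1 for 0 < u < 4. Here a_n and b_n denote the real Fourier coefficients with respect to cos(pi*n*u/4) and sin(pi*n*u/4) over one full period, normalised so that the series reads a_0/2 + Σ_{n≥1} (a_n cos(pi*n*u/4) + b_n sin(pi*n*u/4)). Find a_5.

a_5 = 1/4 ∫_{-4}^{4} v(u) cos(5*pi*u/4) du.
Split the integral at the breakpoints.
Integrating by parts (boundary term plus one more integral), an antiderivative of (3*u - 3) cos(5*pi*u/4) is 12*u*sin(5*pi*u/4)/(5*pi) - 12*sin(5*pi*u/4)/(5*pi) + 48*cos(5*pi*u/4)/(25*pi**2); evaluating from -4 to 0: ∫_{-4}^{0} (3*u - 3) cos(5*pi*u/4) du = (48/(25*pi**2)) - (-48/(25*pi**2)) = 96/(25*pi**2).
Integrating by parts (boundary term plus one more integral), an antiderivative of (-3*u - 1) cos(5*pi*u/4) is -12*u*sin(5*pi*u/4)/(5*pi) - 4*sin(5*pi*u/4)/(5*pi) - 48*cos(5*pi*u/4)/(25*pi**2); evaluating from 0 to 4: ∫_{0}^{4} (-3*u - 1) cos(5*pi*u/4) du = (48/(25*pi**2)) - (-48/(25*pi**2)) = 96/(25*pi**2).
Summing the pieces and multiplying by (1/4) gives a_5 = 48/(25*pi**2).

48/(25*pi**2)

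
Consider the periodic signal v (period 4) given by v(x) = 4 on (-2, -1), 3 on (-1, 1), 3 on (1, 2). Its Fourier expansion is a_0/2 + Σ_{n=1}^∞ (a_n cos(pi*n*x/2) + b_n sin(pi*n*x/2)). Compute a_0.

13/2

a_0 = 1/2 ∫_{-2}^{2} v(x) dx = 1/2 · (13) = 13/2.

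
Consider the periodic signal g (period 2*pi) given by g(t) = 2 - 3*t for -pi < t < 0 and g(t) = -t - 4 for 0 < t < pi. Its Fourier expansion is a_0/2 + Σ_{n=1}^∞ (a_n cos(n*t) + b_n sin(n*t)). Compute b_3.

b_3 = 1/pi ∫_{-pi}^{pi} g(t) sin(3*t) dt.
Split the integral at the breakpoints.
Integrating by parts (boundary term plus one more integral), an antiderivative of (2 - 3*t) sin(3*t) is t*cos(3*t) - sin(3*t)/3 - 2*cos(3*t)/3; evaluating from -pi to 0: ∫_{-pi}^{0} (2 - 3*t) sin(3*t) dt = (-2/3) - (2/3 + pi) = -pi - 4/3.
Integrating by parts (boundary term plus one more integral), an antiderivative of (-t - 4) sin(3*t) is t*cos(3*t)/3 - sin(3*t)/9 + 4*cos(3*t)/3; evaluating from 0 to pi: ∫_{0}^{pi} (-t - 4) sin(3*t) dt = (-4/3 - pi/3) - (4/3) = -8/3 - pi/3.
Summing the pieces and multiplying by (1/pi) gives b_3 = -4/3 - 4/pi.

-4/3 - 4/pi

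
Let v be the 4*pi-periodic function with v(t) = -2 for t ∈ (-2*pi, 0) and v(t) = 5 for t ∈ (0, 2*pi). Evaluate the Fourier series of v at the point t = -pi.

-2

v is continuous at t = -pi with value -2, so the series converges to -2 there.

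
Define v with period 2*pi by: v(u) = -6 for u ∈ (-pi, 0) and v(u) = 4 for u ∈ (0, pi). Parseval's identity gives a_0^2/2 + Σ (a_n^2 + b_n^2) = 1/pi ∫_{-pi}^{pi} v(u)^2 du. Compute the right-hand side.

1/pi ∫_{-pi}^{pi} v(u)^2 du = 1/pi · (52*pi) = 52.

52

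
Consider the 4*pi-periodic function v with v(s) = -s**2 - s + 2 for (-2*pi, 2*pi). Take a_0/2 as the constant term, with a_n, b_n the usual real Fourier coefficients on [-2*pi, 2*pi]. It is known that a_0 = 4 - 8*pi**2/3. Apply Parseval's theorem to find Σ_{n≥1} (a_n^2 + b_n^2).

8*pi**2*(15 + 16*pi**2)/45

Parseval: a_0^2/2 + Σ_{n≥1} (a_n^2+b_n^2) = (1/(2*pi)) ∫_{-2*pi}^{2*pi} v(s)^2 ds = -8*pi**2 + 8 + 32*pi**4/5.
Subtract a_0^2/2 = 8*(3 - 2*pi**2)**2/9: Σ (a_n^2+b_n^2) = 8*pi**2*(15 + 16*pi**2)/45.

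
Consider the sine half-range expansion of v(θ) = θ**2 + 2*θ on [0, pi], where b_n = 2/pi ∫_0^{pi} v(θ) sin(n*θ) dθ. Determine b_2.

b_2 = 2/pi ∫_0^{pi} (θ**2 + 2*θ) sin(2*θ) dθ.
Integrating by parts twice (tabular method), an antiderivative of (θ**2 + 2*θ) sin(2*θ) is -θ**2*cos(2*θ)/2 + θ*sin(2*θ)/2 - θ*cos(2*θ) + sin(2*θ)/2 + cos(2*θ)/4; evaluating from 0 to pi: ∫_{0}^{pi} (θ**2 + 2*θ) sin(2*θ) dθ = (-pi**2/2 - pi + 1/4) - (1/4) = -pi*(2 + pi)/2.
Hence b_2 = (2/pi)·(-pi*(2 + pi)/2) = -pi - 2.

-pi - 2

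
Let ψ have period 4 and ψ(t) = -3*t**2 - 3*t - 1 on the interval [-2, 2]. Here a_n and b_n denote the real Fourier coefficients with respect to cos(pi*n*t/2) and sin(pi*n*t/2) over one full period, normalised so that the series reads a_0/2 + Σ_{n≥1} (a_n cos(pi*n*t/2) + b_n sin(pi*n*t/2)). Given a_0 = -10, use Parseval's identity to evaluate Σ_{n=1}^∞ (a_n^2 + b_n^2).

Parseval: a_0^2/2 + Σ_{n≥1} (a_n^2+b_n^2) = 1/2 ∫_{-2}^{2} ψ(t)^2 dt = 498/5.
Subtract a_0^2/2 = 50: Σ (a_n^2+b_n^2) = 248/5.

248/5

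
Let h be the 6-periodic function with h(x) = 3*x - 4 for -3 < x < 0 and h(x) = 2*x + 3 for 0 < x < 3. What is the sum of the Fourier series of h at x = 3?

At x = 3 the one-sided limits are h(3^-) = 9 and h(3^+) = -13.
By Dirichlet's theorem the series converges to their average, [(9) + (-13)]/2 = -2.

-2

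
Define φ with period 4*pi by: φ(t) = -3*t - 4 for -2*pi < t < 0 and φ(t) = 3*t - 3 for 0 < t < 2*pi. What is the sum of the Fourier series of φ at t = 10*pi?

t = 10*pi differs from t = 2*pi by 2 full period(s), and the series is 4*pi-periodic.
At t = 2*pi the one-sided limits are φ(2*pi^-) = -3 + 6*pi and φ(2*pi^+) = -4 + 6*pi.
By Dirichlet's theorem the series converges to their average, [(-3 + 6*pi) + (-4 + 6*pi)]/2 = -7/2 + 6*pi.

-7/2 + 6*pi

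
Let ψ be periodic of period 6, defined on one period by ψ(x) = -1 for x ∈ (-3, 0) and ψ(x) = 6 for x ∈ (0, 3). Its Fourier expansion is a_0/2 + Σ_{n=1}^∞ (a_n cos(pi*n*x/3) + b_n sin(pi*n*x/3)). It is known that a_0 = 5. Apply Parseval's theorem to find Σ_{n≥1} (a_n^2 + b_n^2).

Parseval: a_0^2/2 + Σ_{n≥1} (a_n^2+b_n^2) = 1/3 ∫_{-3}^{3} ψ(x)^2 dx = 37.
Subtract a_0^2/2 = 25/2: Σ (a_n^2+b_n^2) = 49/2.

49/2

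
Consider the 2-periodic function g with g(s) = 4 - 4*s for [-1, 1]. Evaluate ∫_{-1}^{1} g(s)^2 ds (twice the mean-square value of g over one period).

∫_{-1}^{1} g(s)^2 ds = 128/3.

128/3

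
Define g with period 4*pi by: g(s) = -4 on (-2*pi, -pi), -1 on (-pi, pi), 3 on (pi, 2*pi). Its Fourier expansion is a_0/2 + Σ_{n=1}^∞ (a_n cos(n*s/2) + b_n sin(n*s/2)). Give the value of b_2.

-7/pi

b_2 = (1/(2*pi)) ∫_{-2*pi}^{2*pi} g(s) sin(s) ds.
Split the integral at the breakpoints.
Directly, an antiderivative of (-4) sin(s) is 4*cos(s); evaluating from -2*pi to -pi: ∫_{-2*pi}^{-pi} (-4) sin(s) ds = (-4) - (4) = -8.
Directly, an antiderivative of (-1) sin(s) is cos(s); evaluating from -pi to pi: ∫_{-pi}^{pi} (-1) sin(s) ds = (-1) - (-1) = 0.
Directly, an antiderivative of (3) sin(s) is -3*cos(s); evaluating from pi to 2*pi: ∫_{pi}^{2*pi} (3) sin(s) ds = (-3) - (3) = -6.
Summing the pieces and multiplying by (1/(2*pi)) gives b_2 = -7/pi.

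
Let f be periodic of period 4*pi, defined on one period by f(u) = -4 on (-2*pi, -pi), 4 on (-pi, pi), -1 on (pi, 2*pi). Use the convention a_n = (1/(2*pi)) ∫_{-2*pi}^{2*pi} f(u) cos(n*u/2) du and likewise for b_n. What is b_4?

b_4 = (1/(2*pi)) ∫_{-2*pi}^{2*pi} f(u) sin(2*u) du.
Split the integral at the breakpoints.
Directly, an antiderivative of (-4) sin(2*u) is 2*cos(2*u); evaluating from -2*pi to -pi: ∫_{-2*pi}^{-pi} (-4) sin(2*u) du = (2) - (2) = 0.
Directly, an antiderivative of (4) sin(2*u) is -2*cos(2*u); evaluating from -pi to pi: ∫_{-pi}^{pi} (4) sin(2*u) du = (-2) - (-2) = 0.
Directly, an antiderivative of (-1) sin(2*u) is cos(2*u)/2; evaluating from pi to 2*pi: ∫_{pi}^{2*pi} (-1) sin(2*u) du = (1/2) - (1/2) = 0.
Summing the pieces and multiplying by (1/(2*pi)) gives b_4 = 0.

0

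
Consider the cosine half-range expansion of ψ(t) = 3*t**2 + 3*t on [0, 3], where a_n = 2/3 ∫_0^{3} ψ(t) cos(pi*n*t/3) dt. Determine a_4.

a_4 = 2/3 ∫_0^{3} (3*t**2 + 3*t) cos(4*pi*t/3) dt.
Integrating by parts twice (tabular method), an antiderivative of (3*t**2 + 3*t) cos(4*pi*t/3) is 9*t**2*sin(4*pi*t/3)/(4*pi) + 9*t*sin(4*pi*t/3)/(4*pi) + 27*t*cos(4*pi*t/3)/(8*pi**2) - 81*sin(4*pi*t/3)/(32*pi**3) + 27*cos(4*pi*t/3)/(16*pi**2); evaluating from 0 to 3: ∫_{0}^{3} (3*t**2 + 3*t) cos(4*pi*t/3) dt = (189/(16*pi**2)) - (27/(16*pi**2)) = 81/(8*pi**2).
Hence a_4 = (2/3)·(81/(8*pi**2)) = 27/(4*pi**2).

27/(4*pi**2)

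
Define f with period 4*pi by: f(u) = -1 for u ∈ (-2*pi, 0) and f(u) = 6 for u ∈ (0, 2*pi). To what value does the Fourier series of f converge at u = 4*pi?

u = 4*pi differs from u = 0 by 1 full period(s), and the series is 4*pi-periodic.
At u = 0 the one-sided limits are f(0^-) = -1 and f(0^+) = 6.
By Dirichlet's theorem the series converges to their average, [(-1) + (6)]/2 = 5/2.

5/2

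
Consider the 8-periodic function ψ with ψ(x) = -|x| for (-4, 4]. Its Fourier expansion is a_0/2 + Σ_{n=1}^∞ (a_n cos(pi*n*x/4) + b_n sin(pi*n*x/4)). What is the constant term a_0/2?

-2

a_0 = 1/4 ∫_{-4}^{4} ψ(x) dx = 1/4 · (-16) = -4.
So the constant term a_0/2 = -2.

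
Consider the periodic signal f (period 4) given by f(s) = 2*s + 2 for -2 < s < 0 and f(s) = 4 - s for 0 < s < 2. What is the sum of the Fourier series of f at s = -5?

0

s = -5 differs from s = -1 by -1 full period(s), and the series is 4-periodic.
f is continuous at s = -1 with value 0, so the series converges to 0 there.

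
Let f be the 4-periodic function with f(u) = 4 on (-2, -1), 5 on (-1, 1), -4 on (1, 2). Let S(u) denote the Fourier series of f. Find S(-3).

1/2

u = -3 differs from u = 1 by -1 full period(s), and the series is 4-periodic.
At u = 1 the one-sided limits are f(1^-) = 5 and f(1^+) = -4.
By Dirichlet's theorem the series converges to their average, [(5) + (-4)]/2 = 1/2.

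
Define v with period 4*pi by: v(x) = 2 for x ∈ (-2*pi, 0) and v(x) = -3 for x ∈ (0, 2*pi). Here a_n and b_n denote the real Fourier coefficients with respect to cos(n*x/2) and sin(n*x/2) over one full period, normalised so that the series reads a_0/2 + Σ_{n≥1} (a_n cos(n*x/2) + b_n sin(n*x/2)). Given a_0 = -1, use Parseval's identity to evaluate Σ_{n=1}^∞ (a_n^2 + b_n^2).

Parseval: a_0^2/2 + Σ_{n≥1} (a_n^2+b_n^2) = (1/(2*pi)) ∫_{-2*pi}^{2*pi} v(x)^2 dx = 13.
Subtract a_0^2/2 = 1/2: Σ (a_n^2+b_n^2) = 25/2.

25/2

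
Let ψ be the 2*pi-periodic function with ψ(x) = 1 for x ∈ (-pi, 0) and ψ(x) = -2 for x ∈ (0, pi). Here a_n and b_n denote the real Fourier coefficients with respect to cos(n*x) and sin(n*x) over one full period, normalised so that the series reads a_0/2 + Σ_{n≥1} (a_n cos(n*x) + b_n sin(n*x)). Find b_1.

b_1 = 1/pi ∫_{-pi}^{pi} ψ(x) sin(x) dx.
Split the integral at the breakpoints.
Directly, an antiderivative of (1) sin(x) is -cos(x); evaluating from -pi to 0: ∫_{-pi}^{0} (1) sin(x) dx = (-1) - (1) = -2.
Directly, an antiderivative of (-2) sin(x) is 2*cos(x); evaluating from 0 to pi: ∫_{0}^{pi} (-2) sin(x) dx = (-2) - (2) = -4.
Summing the pieces and multiplying by (1/pi) gives b_1 = -6/pi.

-6/pi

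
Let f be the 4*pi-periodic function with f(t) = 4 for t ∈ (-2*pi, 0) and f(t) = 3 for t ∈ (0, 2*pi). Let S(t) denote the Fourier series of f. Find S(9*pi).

3

t = 9*pi differs from t = pi by 2 full period(s), and the series is 4*pi-periodic.
f is continuous at t = pi with value 3, so the series converges to 3 there.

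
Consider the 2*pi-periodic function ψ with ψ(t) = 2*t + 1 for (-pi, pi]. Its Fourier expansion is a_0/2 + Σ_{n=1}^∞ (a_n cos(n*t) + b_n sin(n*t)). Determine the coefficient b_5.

4/5

b_5 = 1/pi ∫_{-pi}^{pi} ψ(t) sin(5*t) dt.
Integrating by parts (boundary term plus one more integral), an antiderivative of (2*t + 1) sin(5*t) is -2*t*cos(5*t)/5 + 2*sin(5*t)/25 - cos(5*t)/5; evaluating from -pi to pi: ∫_{-pi}^{pi} (2*t + 1) sin(5*t) dt = (1/5 + 2*pi/5) - (1/5 - 2*pi/5) = 4*pi/5.
Hence b_5 = (1/pi)·(4*pi/5) = 4/5.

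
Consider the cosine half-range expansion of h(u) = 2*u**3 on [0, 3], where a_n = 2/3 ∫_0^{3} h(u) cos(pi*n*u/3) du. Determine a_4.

81/(4*pi**2)

a_4 = 2/3 ∫_0^{3} (2*u**3) cos(4*pi*u/3) du.
Integrating by parts three times (tabular method), an antiderivative of (2*u**3) cos(4*pi*u/3) is 3*u**3*sin(4*pi*u/3)/(2*pi) + 27*u**2*cos(4*pi*u/3)/(8*pi**2) - 81*u*sin(4*pi*u/3)/(16*pi**3) - 243*cos(4*pi*u/3)/(64*pi**4); evaluating from 0 to 3: ∫_{0}^{3} (2*u**3) cos(4*pi*u/3) du = (243*(-1 + 8*pi**2)/(64*pi**4)) - (-243/(64*pi**4)) = 243/(8*pi**2).
Hence a_4 = (2/3)·(243/(8*pi**2)) = 81/(4*pi**2).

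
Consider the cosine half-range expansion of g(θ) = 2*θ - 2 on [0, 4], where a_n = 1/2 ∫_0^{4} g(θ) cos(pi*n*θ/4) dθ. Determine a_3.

-32/(9*pi**2)

a_3 = 1/2 ∫_0^{4} (2*θ - 2) cos(3*pi*θ/4) dθ.
Integrating by parts (boundary term plus one more integral), an antiderivative of (2*θ - 2) cos(3*pi*θ/4) is 8*θ*sin(3*pi*θ/4)/(3*pi) - 8*sin(3*pi*θ/4)/(3*pi) + 32*cos(3*pi*θ/4)/(9*pi**2); evaluating from 0 to 4: ∫_{0}^{4} (2*θ - 2) cos(3*pi*θ/4) dθ = (-32/(9*pi**2)) - (32/(9*pi**2)) = -64/(9*pi**2).
Hence a_3 = (1/2)·(-64/(9*pi**2)) = -32/(9*pi**2).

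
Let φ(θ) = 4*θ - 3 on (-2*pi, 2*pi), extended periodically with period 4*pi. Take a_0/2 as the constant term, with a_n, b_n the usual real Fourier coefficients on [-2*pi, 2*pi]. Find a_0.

-6

a_0 = (1/(2*pi)) ∫_{-2*pi}^{2*pi} φ(θ) dθ = (1/(2*pi)) · (-12*pi) = -6.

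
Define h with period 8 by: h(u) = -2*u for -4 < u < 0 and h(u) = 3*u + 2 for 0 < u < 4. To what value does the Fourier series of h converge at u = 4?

11

u = 4 differs from u = -4 by 1 full period(s), and the series is 8-periodic.
At u = -4 the one-sided limits are h(-4^-) = 14 and h(-4^+) = 8.
By Dirichlet's theorem the series converges to their average, [(14) + (8)]/2 = 11.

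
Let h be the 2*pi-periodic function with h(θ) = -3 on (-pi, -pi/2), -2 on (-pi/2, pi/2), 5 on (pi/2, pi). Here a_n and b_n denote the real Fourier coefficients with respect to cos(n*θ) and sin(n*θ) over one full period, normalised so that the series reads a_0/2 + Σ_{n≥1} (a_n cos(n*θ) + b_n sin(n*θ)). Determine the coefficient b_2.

-8/pi

b_2 = 1/pi ∫_{-pi}^{pi} h(θ) sin(2*θ) dθ.
Split the integral at the breakpoints.
Directly, an antiderivative of (-3) sin(2*θ) is 3*cos(2*θ)/2; evaluating from -pi to -pi/2: ∫_{-pi}^{-pi/2} (-3) sin(2*θ) dθ = (-3/2) - (3/2) = -3.
Directly, an antiderivative of (-2) sin(2*θ) is cos(2*θ); evaluating from -pi/2 to pi/2: ∫_{-pi/2}^{pi/2} (-2) sin(2*θ) dθ = (-1) - (-1) = 0.
Directly, an antiderivative of (5) sin(2*θ) is -5*cos(2*θ)/2; evaluating from pi/2 to pi: ∫_{pi/2}^{pi} (5) sin(2*θ) dθ = (-5/2) - (5/2) = -5.
Summing the pieces and multiplying by (1/pi) gives b_2 = -8/pi.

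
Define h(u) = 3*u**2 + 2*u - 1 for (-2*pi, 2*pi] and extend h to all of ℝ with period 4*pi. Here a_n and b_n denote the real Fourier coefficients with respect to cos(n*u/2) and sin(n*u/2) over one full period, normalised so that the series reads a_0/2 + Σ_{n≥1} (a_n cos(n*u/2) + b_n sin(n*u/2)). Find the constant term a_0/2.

a_0 = (1/(2*pi)) ∫_{-2*pi}^{2*pi} h(u) du = (1/(2*pi)) · (-4*pi + 16*pi**3) = -2 + 8*pi**2.
So the constant term a_0/2 = -1 + 4*pi**2.

-1 + 4*pi**2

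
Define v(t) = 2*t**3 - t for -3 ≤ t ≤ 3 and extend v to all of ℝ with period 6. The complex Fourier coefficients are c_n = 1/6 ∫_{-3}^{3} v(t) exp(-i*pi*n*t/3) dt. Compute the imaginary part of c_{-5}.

Since v is real-valued, Im(c_{-5}) = -1/6 ∫_{-3}^{3} v(t) sin(-5*pi*t/3) dt = b_{5}/2.
v is odd and sin(-5*pi*t/3) is odd, so the integrand is even: ∫_{-3}^{3} v(t) sin(-5*pi*t/3) dt = 2∫_0^{3} v(t) sin(-5*pi*t/3) dt.
Integrating by parts three times (tabular method), an antiderivative of (2*t**3 - t) sin(-5*pi*t/3) is 6*t**3*cos(5*pi*t/3)/(5*pi) - 54*t**2*sin(5*pi*t/3)/(25*pi**2) - 3*t*cos(5*pi*t/3)/(5*pi) - 324*t*cos(5*pi*t/3)/(125*pi**3) + 972*sin(5*pi*t/3)/(625*pi**4) + 9*sin(5*pi*t/3)/(25*pi**2); evaluating from 0 to 3: ∫_{0}^{3} (2*t**3 - t) sin(-5*pi*t/3) dt = (9*(108 - 425*pi**2)/(125*pi**3)) - (0) = 9*(108 - 425*pi**2)/(125*pi**3).
So ∫_{-3}^{3} v(t) sin(-5*pi*t/3) dt = 18*(108 - 425*pi**2)/(125*pi**3).
Hence Im(c_{-5}) = (-1/6)·(18*(108 - 425*pi**2)/(125*pi**3)) = 3*(-108 + 425*pi**2)/(125*pi**3).

3*(-108 + 425*pi**2)/(125*pi**3)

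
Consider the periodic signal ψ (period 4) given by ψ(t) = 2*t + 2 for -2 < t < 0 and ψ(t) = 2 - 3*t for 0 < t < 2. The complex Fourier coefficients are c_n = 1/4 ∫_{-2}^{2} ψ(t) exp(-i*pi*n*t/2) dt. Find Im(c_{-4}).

Since ψ is real-valued, Im(c_{-4}) = -1/4 ∫_{-2}^{2} ψ(t) sin(-2*pi*t) dt = b_{4}/2.
Split the integral at the breakpoints.
Integrating by parts (boundary term plus one more integral), an antiderivative of (2*t + 2) sin(-2*pi*t) is t*cos(2*pi*t)/pi - sin(2*pi*t)/(2*pi**2) + cos(2*pi*t)/pi; evaluating from -2 to 0: ∫_{-2}^{0} (2*t + 2) sin(-2*pi*t) dt = (1/pi) - (-1/pi) = 2/pi.
Integrating by parts (boundary term plus one more integral), an antiderivative of (2 - 3*t) sin(-2*pi*t) is -3*t*cos(2*pi*t)/(2*pi) + 3*sin(2*pi*t)/(4*pi**2) + cos(2*pi*t)/pi; evaluating from 0 to 2: ∫_{0}^{2} (2 - 3*t) sin(-2*pi*t) dt = (-2/pi) - (1/pi) = -3/pi.
So ∫_{-2}^{2} ψ(t) sin(-2*pi*t) dt = -1/pi.
Hence Im(c_{-4}) = (-1/4)·(-1/pi) = 1/(4*pi).

1/(4*pi)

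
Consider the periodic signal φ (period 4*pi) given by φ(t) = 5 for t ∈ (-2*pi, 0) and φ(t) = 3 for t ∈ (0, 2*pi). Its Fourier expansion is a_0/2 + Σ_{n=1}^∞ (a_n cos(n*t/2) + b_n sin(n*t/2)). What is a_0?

a_0 = (1/(2*pi)) ∫_{-2*pi}^{2*pi} φ(t) dt = (1/(2*pi)) · (16*pi) = 8.

8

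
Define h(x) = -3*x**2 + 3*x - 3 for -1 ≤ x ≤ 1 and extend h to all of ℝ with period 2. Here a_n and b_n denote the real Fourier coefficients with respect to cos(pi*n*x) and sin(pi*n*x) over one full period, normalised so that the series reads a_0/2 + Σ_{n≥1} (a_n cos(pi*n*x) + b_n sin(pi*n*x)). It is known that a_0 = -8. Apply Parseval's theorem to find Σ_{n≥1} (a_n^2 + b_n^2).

Parseval: a_0^2/2 + Σ_{n≥1} (a_n^2+b_n^2) = ∫_{-1}^{1} h(x)^2 dx = 198/5.
Subtract a_0^2/2 = 32: Σ (a_n^2+b_n^2) = 38/5.

38/5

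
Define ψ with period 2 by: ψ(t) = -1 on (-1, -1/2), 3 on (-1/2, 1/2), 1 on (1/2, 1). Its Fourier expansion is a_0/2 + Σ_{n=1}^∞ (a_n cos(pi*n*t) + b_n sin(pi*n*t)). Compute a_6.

0

a_6 = ∫_{-1}^{1} ψ(t) cos(6*pi*t) dt.
Split the integral at the breakpoints.
Directly, an antiderivative of (-1) cos(6*pi*t) is -sin(6*pi*t)/(6*pi); evaluating from -1 to -1/2: ∫_{-1}^{-1/2} (-1) cos(6*pi*t) dt = (0) - (0) = 0.
Directly, an antiderivative of (3) cos(6*pi*t) is sin(6*pi*t)/(2*pi); evaluating from -1/2 to 1/2: ∫_{-1/2}^{1/2} (3) cos(6*pi*t) dt = (0) - (0) = 0.
Directly, an antiderivative of (1) cos(6*pi*t) is sin(6*pi*t)/(6*pi); evaluating from 1/2 to 1: ∫_{1/2}^{1} (1) cos(6*pi*t) dt = (0) - (0) = 0.
Summing the pieces gives a_6 = 0.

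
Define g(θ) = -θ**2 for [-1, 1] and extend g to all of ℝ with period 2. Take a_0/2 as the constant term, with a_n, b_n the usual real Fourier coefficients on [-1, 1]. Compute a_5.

a_5 = ∫_{-1}^{1} g(θ) cos(5*pi*θ) dθ.
g is even and cos(5*pi*θ) is even, so the integrand is even and a_5 = 2 ∫_0^{1} g(θ) cos(5*pi*θ) dθ.
Integrating by parts twice (tabular method), an antiderivative of (-θ**2) cos(5*pi*θ) is -θ**2*sin(5*pi*θ)/(5*pi) - 2*θ*cos(5*pi*θ)/(25*pi**2) + 2*sin(5*pi*θ)/(125*pi**3); evaluating from 0 to 1: ∫_{0}^{1} (-θ**2) cos(5*pi*θ) dθ = (2/(25*pi**2)) - (0) = 2/(25*pi**2).
Hence a_5 = 2·(2/(25*pi**2)) = 4/(25*pi**2).

4/(25*pi**2)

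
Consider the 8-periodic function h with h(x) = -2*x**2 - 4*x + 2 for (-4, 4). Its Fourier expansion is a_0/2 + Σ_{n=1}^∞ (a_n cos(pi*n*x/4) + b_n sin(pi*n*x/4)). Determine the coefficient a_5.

a_5 = 1/4 ∫_{-4}^{4} h(x) cos(5*pi*x/4) dx.
Integrating by parts twice (tabular method), an antiderivative of (-2*x**2 - 4*x + 2) cos(5*pi*x/4) is -8*x**2*sin(5*pi*x/4)/(5*pi) - 16*x*sin(5*pi*x/4)/(5*pi) - 64*x*cos(5*pi*x/4)/(25*pi**2) + 256*sin(5*pi*x/4)/(125*pi**3) + 8*sin(5*pi*x/4)/(5*pi) - 64*cos(5*pi*x/4)/(25*pi**2); evaluating from -4 to 4: ∫_{-4}^{4} (-2*x**2 - 4*x + 2) cos(5*pi*x/4) dx = (64/(5*pi**2)) - (-192/(25*pi**2)) = 512/(25*pi**2).
Hence a_5 = (1/4)·(512/(25*pi**2)) = 128/(25*pi**2).

128/(25*pi**2)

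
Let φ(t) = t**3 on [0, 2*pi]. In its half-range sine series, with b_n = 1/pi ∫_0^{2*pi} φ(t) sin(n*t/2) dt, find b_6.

4/9 - 8*pi**2/3

b_6 = 1/pi ∫_0^{2*pi} (t**3) sin(3*t) dt.
Integrating by parts three times (tabular method), an antiderivative of (t**3) sin(3*t) is -t**3*cos(3*t)/3 + t**2*sin(3*t)/3 + 2*t*cos(3*t)/9 - 2*sin(3*t)/27; evaluating from 0 to 2*pi: ∫_{0}^{2*pi} (t**3) sin(3*t) dt = (4*pi*(1 - 6*pi**2)/9) - (0) = 4*pi*(1 - 6*pi**2)/9.
Hence b_6 = (1/pi)·(4*pi*(1 - 6*pi**2)/9) = 4/9 - 8*pi**2/3.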